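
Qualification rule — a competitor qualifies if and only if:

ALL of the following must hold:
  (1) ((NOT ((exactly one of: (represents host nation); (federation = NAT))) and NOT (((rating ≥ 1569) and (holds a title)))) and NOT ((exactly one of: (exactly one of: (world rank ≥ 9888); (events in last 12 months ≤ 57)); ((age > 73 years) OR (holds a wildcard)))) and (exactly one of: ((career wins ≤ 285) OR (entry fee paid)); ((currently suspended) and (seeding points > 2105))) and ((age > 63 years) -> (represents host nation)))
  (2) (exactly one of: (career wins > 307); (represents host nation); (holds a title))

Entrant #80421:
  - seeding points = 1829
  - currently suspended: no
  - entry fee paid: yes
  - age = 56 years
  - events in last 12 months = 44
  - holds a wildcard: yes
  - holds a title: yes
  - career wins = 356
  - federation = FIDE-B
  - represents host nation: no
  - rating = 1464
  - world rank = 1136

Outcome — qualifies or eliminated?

Atomic conditions:
  represents host nation: no → false
  federation = NAT: FIDE-B == NAT is false
  rating ≥ 1569: 1464 ≥ 1569 is false
  holds a title: yes → true
  world rank ≥ 9888: 1136 ≥ 9888 is false
  events in last 12 months ≤ 57: 44 ≤ 57 is true
  age > 73 years: 56 > 73 is false
  holds a wildcard: yes → true
  career wins ≤ 285: 356 ≤ 285 is false
  entry fee paid: yes → true
  currently suspended: no → false
  seeding points > 2105: 1829 > 2105 is false
  age > 63 years: 56 > 63 is false
  career wins > 307: 356 > 307 is true
Combine:
[1.1.1.1] exactly-one(false, false) = false
[1.1.1] NOT false = true
[1.1.2.1] false AND true = false
[1.1.2] NOT false = true
[1.1] true AND true = true
[1.2.1.1] exactly-one(false, true) = true
[1.2.1.2] false OR true = true
[1.2.1] exactly-one(true, true) = false
[1.2] NOT false = true
[1.3.1] false OR true = true
[1.3.2] false AND false = false
[1.3] exactly-one(true, false) = true
[1.4] false → false (antecedent false ⇒ implication holds) = true
[1] true AND true AND true AND true = true
[2] exactly-one(true, false, true) = false
[root] true AND false = false
Overall: false → eliminated

Eliminated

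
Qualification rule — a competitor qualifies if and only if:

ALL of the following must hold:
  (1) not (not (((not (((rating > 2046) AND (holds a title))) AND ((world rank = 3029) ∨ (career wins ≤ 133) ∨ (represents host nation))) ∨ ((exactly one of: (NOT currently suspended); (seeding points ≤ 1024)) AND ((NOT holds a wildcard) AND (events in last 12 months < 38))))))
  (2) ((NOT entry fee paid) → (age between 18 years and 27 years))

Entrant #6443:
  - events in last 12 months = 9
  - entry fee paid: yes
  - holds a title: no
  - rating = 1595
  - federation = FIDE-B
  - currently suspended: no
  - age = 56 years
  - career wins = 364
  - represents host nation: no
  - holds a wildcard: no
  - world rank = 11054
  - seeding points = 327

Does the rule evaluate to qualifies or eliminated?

Atomic conditions:
  rating > 2046: 1595 > 2046 is false
  holds a title: no → false
  world rank = 3029: 11054 == 3029 is false
  career wins ≤ 133: 364 ≤ 133 is false
  represents host nation: no → false
  NOT currently suspended: no → true
  seeding points ≤ 1024: 327 ≤ 1024 is true
  NOT holds a wildcard: no → true
  events in last 12 months < 38: 9 < 38 is true
  NOT entry fee paid: yes → false
  age between 18 years and 27 years: 56 in [18, 27] is false
Combine:
[1.1.1.1.1.1] false AND false = false
[1.1.1.1.1] NOT false = true
[1.1.1.1.2] false OR false OR false = false
[1.1.1.1] true AND false = false
[1.1.1.2.1] exactly-one(true, true) = false
[1.1.1.2.2] true AND true = true
[1.1.1.2] false AND true = false
[1.1.1] false OR false = false
[1.1] NOT false = true
[1] NOT true = false
[2] false → false (antecedent false ⇒ implication holds) = true
[root] false AND true = false
Overall: false → eliminated

Eliminated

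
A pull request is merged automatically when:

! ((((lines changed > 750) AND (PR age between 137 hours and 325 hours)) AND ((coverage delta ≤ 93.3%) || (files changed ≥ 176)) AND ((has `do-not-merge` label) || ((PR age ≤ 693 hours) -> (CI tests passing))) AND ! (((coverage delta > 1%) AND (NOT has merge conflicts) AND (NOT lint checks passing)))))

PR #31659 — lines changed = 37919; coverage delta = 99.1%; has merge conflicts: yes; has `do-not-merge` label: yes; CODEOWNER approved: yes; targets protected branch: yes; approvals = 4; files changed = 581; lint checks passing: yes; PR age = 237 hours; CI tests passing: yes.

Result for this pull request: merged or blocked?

Blocked

Atomic conditions:
  lines changed > 750: 37919 > 750 is true
  PR age between 137 hours and 325 hours: 237 in [137, 325] is true
  coverage delta ≤ 93.3%: 99.1 ≤ 93.3 is false
  files changed ≥ 176: 581 ≥ 176 is true
  has `do-not-merge` label: yes → true
  PR age ≤ 693 hours: 237 ≤ 693 is true
  CI tests passing: yes → true
  coverage delta > 1%: 99.1 > 1 is true
  NOT has merge conflicts: yes → false
  NOT lint checks passing: yes → false
Combine:
[1.1] true AND true = true
[1.2] false OR true = true
[1.3.2] true → true = true
[1.3] true OR true = true
[1.4.1] true AND false AND false = false
[1.4] NOT false = true
[1] true AND true AND true AND true = true
[root] NOT true = false
Overall: false → blocked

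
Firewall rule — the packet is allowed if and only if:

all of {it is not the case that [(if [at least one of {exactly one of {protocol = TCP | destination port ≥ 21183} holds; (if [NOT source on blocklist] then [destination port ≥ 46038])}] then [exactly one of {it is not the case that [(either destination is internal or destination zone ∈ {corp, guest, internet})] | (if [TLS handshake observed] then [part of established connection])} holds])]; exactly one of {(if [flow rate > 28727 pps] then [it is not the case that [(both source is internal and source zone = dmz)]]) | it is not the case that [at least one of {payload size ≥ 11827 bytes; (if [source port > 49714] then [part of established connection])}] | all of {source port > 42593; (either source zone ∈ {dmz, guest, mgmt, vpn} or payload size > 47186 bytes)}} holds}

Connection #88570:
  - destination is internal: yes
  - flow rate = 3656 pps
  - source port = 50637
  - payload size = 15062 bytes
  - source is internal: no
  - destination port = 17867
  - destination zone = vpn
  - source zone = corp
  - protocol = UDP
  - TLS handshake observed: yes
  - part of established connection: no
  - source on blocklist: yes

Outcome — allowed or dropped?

Allowed

Atomic conditions:
  protocol = TCP: UDP == TCP is false
  destination port ≥ 21183: 17867 ≥ 21183 is false
  NOT source on blocklist: yes → false
  destination port ≥ 46038: 17867 ≥ 46038 is false
  destination is internal: yes → true
  destination zone ∈ {corp, guest, internet}: vpn is not in the set → false
  TLS handshake observed: yes → true
  part of established connection: no → false
  flow rate > 28727 pps: 3656 > 28727 is false
  source is internal: no → false
  source zone = dmz: corp == dmz is false
  payload size ≥ 11827 bytes: 15062 ≥ 11827 is true
  source port > 49714: 50637 > 49714 is true
  source port > 42593: 50637 > 42593 is true
  source zone ∈ {dmz, guest, mgmt, vpn}: corp is not in the set → false
  payload size > 47186 bytes: 15062 > 47186 is false
Combine:
[1.1.1.1] exactly-one(false, false) = false
[1.1.1.2] false → false (antecedent false ⇒ implication holds) = true
[1.1.1] false OR true = true
[1.1.2.1.1] true OR false = true
[1.1.2.1] NOT true = false
[1.1.2.2] true → false = false
[1.1.2] exactly-one(false, false) = false
[1.1] true → false = false
[1] NOT false = true
[2.1.2.1] false AND false = false
[2.1.2] NOT false = true
[2.1] false → true (antecedent false ⇒ implication holds) = true
[2.2.1.2] true → false = false
[2.2.1] true OR false = true
[2.2] NOT true = false
[2.3.2] false OR false = false
[2.3] true AND false = false
[2] exactly-one(true, false, false) = true
[root] true AND true = true
Overall: true → allowed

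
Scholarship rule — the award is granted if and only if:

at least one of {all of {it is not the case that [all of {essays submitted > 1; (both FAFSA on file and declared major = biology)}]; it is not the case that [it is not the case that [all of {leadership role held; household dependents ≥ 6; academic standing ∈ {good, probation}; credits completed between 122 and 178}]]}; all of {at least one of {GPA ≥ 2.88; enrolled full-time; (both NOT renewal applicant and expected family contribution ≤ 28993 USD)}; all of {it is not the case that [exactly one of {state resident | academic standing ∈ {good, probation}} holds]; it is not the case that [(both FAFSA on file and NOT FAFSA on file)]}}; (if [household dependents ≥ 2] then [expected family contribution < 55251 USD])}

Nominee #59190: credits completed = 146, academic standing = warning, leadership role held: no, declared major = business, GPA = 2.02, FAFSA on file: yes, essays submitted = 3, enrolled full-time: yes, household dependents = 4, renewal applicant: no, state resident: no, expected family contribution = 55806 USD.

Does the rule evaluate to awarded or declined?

Atomic conditions:
  essays submitted > 1: 3 > 1 is true
  FAFSA on file: yes → true
  declared major = biology: business == biology is false
  leadership role held: no → false
  household dependents ≥ 6: 4 ≥ 6 is false
  academic standing ∈ {good, probation}: warning is not in the set → false
  credits completed between 122 and 178: 146 in [122, 178] is true
  GPA ≥ 2.88: 2.02 ≥ 2.88 is false
  enrolled full-time: yes → true
  NOT renewal applicant: no → true
  expected family contribution ≤ 28993 USD: 55806 ≤ 28993 is false
  state resident: no → false
  NOT FAFSA on file: yes → false
  household dependents ≥ 2: 4 ≥ 2 is true
  expected family contribution < 55251 USD: 55806 < 55251 is false
Combine:
[1.1.1.2] true AND false = false
[1.1.1] true AND false = false
[1.1] NOT false = true
[1.2.1.1] false AND false AND false AND true = false
[1.2.1] NOT false = true
[1.2] NOT true = false
[1] true AND false = false
[2.1.3] true AND false = false
[2.1] false OR true OR false = true
[2.2.1.1] exactly-one(false, false) = false
[2.2.1] NOT false = true
[2.2.2.1] true AND false = false
[2.2.2] NOT false = true
[2.2] true AND true = true
[2] true AND true = true
[3] true → false = false
[root] false OR true OR false = true
Overall: true → awarded

Awarded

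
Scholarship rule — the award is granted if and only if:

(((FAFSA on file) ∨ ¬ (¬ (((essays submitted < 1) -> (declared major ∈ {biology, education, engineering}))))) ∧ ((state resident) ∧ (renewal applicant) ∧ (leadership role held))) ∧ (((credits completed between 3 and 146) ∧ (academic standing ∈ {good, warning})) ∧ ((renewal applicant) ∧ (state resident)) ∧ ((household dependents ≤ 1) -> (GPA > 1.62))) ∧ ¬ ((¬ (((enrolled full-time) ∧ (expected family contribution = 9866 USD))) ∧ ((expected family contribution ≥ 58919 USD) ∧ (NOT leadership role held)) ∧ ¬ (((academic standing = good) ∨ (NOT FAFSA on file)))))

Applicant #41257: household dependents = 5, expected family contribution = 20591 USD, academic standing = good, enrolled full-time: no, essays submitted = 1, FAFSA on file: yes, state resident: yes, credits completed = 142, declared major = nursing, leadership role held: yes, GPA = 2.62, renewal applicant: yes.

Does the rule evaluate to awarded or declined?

Atomic conditions:
  FAFSA on file: yes → true
  essays submitted < 1: 1 < 1 is false
  declared major ∈ {biology, education, engineering}: nursing is not in the set → false
  state resident: yes → true
  renewal applicant: yes → true
  leadership role held: yes → true
  credits completed between 3 and 146: 142 in [3, 146] is true
  academic standing ∈ {good, warning}: good is in the set → true
  household dependents ≤ 1: 5 ≤ 1 is false
  GPA > 1.62: 2.62 > 1.62 is true
  enrolled full-time: no → false
  expected family contribution = 9866 USD: 20591 == 9866 is false
  expected family contribution ≥ 58919 USD: 20591 ≥ 58919 is false
  NOT leadership role held: yes → false
  academic standing = good: good == good is true
  NOT FAFSA on file: yes → false
Combine:
[1.1.2.1.1] false → false (antecedent false ⇒ implication holds) = true
[1.1.2.1] NOT true = false
[1.1.2] NOT false = true
[1.1] true OR true = true
[1.2] true AND true AND true = true
[1] true AND true = true
[2.1] true AND true = true
[2.2] true AND true = true
[2.3] false → true (antecedent false ⇒ implication holds) = true
[2] true AND true AND true = true
[3.1.1.1] false AND false = false
[3.1.1] NOT false = true
[3.1.2] false AND false = false
[3.1.3.1] true OR false = true
[3.1.3] NOT true = false
[3.1] true AND false AND false = false
[3] NOT false = true
[root] true AND true AND true = true
Overall: true → awarded

Awarded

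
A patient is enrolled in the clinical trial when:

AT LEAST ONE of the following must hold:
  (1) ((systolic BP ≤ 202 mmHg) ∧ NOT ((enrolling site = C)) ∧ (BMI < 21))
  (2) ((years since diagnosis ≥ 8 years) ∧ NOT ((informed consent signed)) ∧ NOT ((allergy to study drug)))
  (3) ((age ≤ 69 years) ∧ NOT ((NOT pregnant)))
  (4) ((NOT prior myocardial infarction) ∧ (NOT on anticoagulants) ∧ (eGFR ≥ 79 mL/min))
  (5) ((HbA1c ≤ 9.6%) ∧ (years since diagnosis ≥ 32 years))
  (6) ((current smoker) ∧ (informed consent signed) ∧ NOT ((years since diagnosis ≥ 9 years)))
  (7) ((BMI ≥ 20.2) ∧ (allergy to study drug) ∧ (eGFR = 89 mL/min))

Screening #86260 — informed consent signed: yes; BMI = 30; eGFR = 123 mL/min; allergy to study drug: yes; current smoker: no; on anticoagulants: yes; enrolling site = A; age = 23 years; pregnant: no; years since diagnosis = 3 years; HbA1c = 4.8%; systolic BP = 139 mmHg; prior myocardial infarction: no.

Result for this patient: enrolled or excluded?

Excluded

Atomic conditions:
  systolic BP ≤ 202 mmHg: 139 ≤ 202 is true
  enrolling site = C: A == C is false
  BMI < 21: 30 < 21 is false
  years since diagnosis ≥ 8 years: 3 ≥ 8 is false
  informed consent signed: yes → true
  allergy to study drug: yes → true
  age ≤ 69 years: 23 ≤ 69 is true
  NOT pregnant: no → true
  NOT prior myocardial infarction: no → true
  NOT on anticoagulants: yes → false
  eGFR ≥ 79 mL/min: 123 ≥ 79 is true
  HbA1c ≤ 9.6%: 4.8 ≤ 9.6 is true
  years since diagnosis ≥ 32 years: 3 ≥ 32 is false
  current smoker: no → false
  years since diagnosis ≥ 9 years: 3 ≥ 9 is false
  BMI ≥ 20.2: 30 ≥ 20.2 is true
  eGFR = 89 mL/min: 123 == 89 is false
Combine:
[1.2] NOT false = true
[1] true AND true AND false = false
[2.2] NOT true = false
[2.3] NOT true = false
[2] false AND false AND false = false
[3.2] NOT true = false
[3] true AND false = false
[4] true AND false AND true = false
[5] true AND false = false
[6.3] NOT false = true
[6] false AND true AND true = false
[7] true AND true AND false = false
[root] false OR false OR false OR false OR false OR false OR false = false
Overall: false → excluded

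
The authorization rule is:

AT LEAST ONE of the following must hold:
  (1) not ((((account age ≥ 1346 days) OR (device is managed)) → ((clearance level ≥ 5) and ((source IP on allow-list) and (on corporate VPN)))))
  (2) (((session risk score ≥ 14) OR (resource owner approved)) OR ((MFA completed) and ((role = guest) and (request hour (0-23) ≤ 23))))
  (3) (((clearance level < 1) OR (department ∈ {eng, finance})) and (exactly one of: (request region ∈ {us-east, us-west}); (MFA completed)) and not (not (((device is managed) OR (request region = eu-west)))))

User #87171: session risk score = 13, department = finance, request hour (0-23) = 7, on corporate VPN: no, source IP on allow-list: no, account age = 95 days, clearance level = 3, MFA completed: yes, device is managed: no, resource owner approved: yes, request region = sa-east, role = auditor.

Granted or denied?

Granted

Atomic conditions:
  account age ≥ 1346 days: 95 ≥ 1346 is false
  device is managed: no → false
  clearance level ≥ 5: 3 ≥ 5 is false
  source IP on allow-list: no → false
  on corporate VPN: no → false
  session risk score ≥ 14: 13 ≥ 14 is false
  resource owner approved: yes → true
  MFA completed: yes → true
  role = guest: auditor == guest is false
  request hour (0-23) ≤ 23: 7 ≤ 23 is true
  clearance level < 1: 3 < 1 is false
  department ∈ {eng, finance}: finance is in the set → true
  request region ∈ {us-east, us-west}: sa-east is not in the set → false
  request region = eu-west: sa-east == eu-west is false
Combine:
[1.1.1] false OR false = false
[1.1.2.2] false AND false = false
[1.1.2] false AND false = false
[1.1] false → false (antecedent false ⇒ implication holds) = true
[1] NOT true = false
[2.1] false OR true = true
[2.2.2] false AND true = false
[2.2] true AND false = false
[2] true OR false = true
[3.1] false OR true = true
[3.2] exactly-one(false, true) = true
[3.3.1.1] false OR false = false
[3.3.1] NOT false = true
[3.3] NOT true = false
[3] true AND true AND false = false
[root] false OR true OR false = true
Overall: true → granted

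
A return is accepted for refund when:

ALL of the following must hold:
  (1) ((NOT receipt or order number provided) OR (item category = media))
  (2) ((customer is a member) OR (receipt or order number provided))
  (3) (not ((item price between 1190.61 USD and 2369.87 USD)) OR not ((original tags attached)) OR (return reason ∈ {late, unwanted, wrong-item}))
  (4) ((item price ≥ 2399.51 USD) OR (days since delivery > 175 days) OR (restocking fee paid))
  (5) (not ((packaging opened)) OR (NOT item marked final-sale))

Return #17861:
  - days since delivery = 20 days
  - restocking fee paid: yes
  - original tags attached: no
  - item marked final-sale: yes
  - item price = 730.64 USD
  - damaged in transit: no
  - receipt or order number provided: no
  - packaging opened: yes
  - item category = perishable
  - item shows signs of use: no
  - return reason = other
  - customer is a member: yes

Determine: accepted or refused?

Atomic conditions:
  NOT receipt or order number provided: no → true
  item category = media: perishable == media is false
  customer is a member: yes → true
  receipt or order number provided: no → false
  item price between 1190.61 USD and 2369.87 USD: 730.64 in [1190.61, 2369.87] is false
  original tags attached: no → false
  return reason ∈ {late, unwanted, wrong-item}: other is not in the set → false
  item price ≥ 2399.51 USD: 730.64 ≥ 2399.51 is false
  days since delivery > 175 days: 20 > 175 is false
  restocking fee paid: yes → true
  packaging opened: yes → true
  NOT item marked final-sale: yes → false
Combine:
[1] true OR false = true
[2] true OR false = true
[3.1] NOT false = true
[3.2] NOT false = true
[3] true OR true OR false = true
[4] false OR false OR true = true
[5.1] NOT true = false
[5] false OR false = false
[root] true AND true AND true AND true AND false = false
Overall: false → refused

Refused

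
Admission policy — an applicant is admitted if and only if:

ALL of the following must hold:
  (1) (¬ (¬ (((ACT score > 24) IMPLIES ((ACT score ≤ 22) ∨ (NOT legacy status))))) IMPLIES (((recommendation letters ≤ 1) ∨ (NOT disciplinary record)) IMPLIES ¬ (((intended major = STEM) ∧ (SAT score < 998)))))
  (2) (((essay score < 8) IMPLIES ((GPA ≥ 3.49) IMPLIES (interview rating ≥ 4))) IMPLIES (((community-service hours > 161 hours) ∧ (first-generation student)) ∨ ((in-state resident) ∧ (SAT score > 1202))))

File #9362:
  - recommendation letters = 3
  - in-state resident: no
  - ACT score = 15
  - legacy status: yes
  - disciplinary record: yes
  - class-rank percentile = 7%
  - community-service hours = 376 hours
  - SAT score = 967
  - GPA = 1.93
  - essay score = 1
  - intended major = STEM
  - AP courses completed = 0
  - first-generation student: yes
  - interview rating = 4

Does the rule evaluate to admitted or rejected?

Admitted

Atomic conditions:
  ACT score > 24: 15 > 24 is false
  ACT score ≤ 22: 15 ≤ 22 is true
  NOT legacy status: yes → false
  recommendation letters ≤ 1: 3 ≤ 1 is false
  NOT disciplinary record: yes → false
  intended major = STEM: STEM == STEM is true
  SAT score < 998: 967 < 998 is true
  essay score < 8: 1 < 8 is true
  GPA ≥ 3.49: 1.93 ≥ 3.49 is false
  interview rating ≥ 4: 4 ≥ 4 is true
  community-service hours > 161 hours: 376 > 161 is true
  first-generation student: yes → true
  in-state resident: no → false
  SAT score > 1202: 967 > 1202 is false
Combine:
[1.1.1.1.2] true OR false = true
[1.1.1.1] false → true (antecedent false ⇒ implication holds) = true
[1.1.1] NOT true = false
[1.1] NOT false = true
[1.2.1] false OR false = false
[1.2.2.1] true AND true = true
[1.2.2] NOT true = false
[1.2] false → false (antecedent false ⇒ implication holds) = true
[1] true → true = true
[2.1.2] false → true (antecedent false ⇒ implication holds) = true
[2.1] true → true = true
[2.2.1] true AND true = true
[2.2.2] false AND false = false
[2.2] true OR false = true
[2] true → true = true
[root] true AND true = true
Overall: true → admitted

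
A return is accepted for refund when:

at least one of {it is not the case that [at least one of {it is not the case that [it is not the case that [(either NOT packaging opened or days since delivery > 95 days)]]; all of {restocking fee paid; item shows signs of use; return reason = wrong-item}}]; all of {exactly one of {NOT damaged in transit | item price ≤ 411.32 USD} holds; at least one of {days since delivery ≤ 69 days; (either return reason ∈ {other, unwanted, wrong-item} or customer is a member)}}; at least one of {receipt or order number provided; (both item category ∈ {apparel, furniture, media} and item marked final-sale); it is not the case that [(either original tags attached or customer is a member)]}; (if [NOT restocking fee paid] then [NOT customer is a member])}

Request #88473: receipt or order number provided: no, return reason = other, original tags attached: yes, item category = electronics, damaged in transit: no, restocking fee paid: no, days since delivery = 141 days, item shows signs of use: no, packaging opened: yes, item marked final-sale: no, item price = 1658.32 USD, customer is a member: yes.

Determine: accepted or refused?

Atomic conditions:
  NOT packaging opened: yes → false
  days since delivery > 95 days: 141 > 95 is true
  restocking fee paid: no → false
  item shows signs of use: no → false
  return reason = wrong-item: other == wrong-item is false
  NOT damaged in transit: no → true
  item price ≤ 411.32 USD: 1658.32 ≤ 411.32 is false
  days since delivery ≤ 69 days: 141 ≤ 69 is false
  return reason ∈ {other, unwanted, wrong-item}: other is in the set → true
  customer is a member: yes → true
  receipt or order number provided: no → false
  item category ∈ {apparel, furniture, media}: electronics is not in the set → false
  item marked final-sale: no → false
  original tags attached: yes → true
  NOT restocking fee paid: no → true
  NOT customer is a member: yes → false
Combine:
[1.1.1.1.1] false OR true = true
[1.1.1.1] NOT true = false
[1.1.1] NOT false = true
[1.1.2] false AND false AND false = false
[1.1] true OR false = true
[1] NOT true = false
[2.1] exactly-one(true, false) = true
[2.2.2] true OR true = true
[2.2] false OR true = true
[2] true AND true = true
[3.2] false AND false = false
[3.3.1] true OR true = true
[3.3] NOT true = false
[3] false OR false OR false = false
[4] true → false = false
[root] false OR true OR false OR false = true
Overall: true → accepted

Accepted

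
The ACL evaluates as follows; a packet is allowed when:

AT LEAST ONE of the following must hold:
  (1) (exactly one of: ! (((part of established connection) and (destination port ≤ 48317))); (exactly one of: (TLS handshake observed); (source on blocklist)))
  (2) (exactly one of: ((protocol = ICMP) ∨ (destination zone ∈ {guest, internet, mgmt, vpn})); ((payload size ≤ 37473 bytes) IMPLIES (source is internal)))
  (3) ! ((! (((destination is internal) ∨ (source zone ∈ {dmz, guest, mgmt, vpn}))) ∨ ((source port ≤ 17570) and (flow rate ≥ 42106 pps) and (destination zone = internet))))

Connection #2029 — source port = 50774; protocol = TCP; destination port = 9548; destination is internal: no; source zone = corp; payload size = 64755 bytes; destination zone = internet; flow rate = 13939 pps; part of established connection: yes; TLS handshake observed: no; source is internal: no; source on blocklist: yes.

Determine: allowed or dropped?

Allowed

Atomic conditions:
  part of established connection: yes → true
  destination port ≤ 48317: 9548 ≤ 48317 is true
  TLS handshake observed: no → false
  source on blocklist: yes → true
  protocol = ICMP: TCP == ICMP is false
  destination zone ∈ {guest, internet, mgmt, vpn}: internet is in the set → true
  payload size ≤ 37473 bytes: 64755 ≤ 37473 is false
  source is internal: no → false
  destination is internal: no → false
  source zone ∈ {dmz, guest, mgmt, vpn}: corp is not in the set → false
  source port ≤ 17570: 50774 ≤ 17570 is false
  flow rate ≥ 42106 pps: 13939 ≥ 42106 is false
  destination zone = internet: internet == internet is true
Combine:
[1.1.1] true AND true = true
[1.1] NOT true = false
[1.2] exactly-one(false, true) = true
[1] exactly-one(false, true) = true
[2.1] false OR true = true
[2.2] false → false (antecedent false ⇒ implication holds) = true
[2] exactly-one(true, true) = false
[3.1.1.1] false OR false = false
[3.1.1] NOT false = true
[3.1.2] false AND false AND true = false
[3.1] true OR false = true
[3] NOT true = false
[root] true OR false OR false = true
Overall: true → allowed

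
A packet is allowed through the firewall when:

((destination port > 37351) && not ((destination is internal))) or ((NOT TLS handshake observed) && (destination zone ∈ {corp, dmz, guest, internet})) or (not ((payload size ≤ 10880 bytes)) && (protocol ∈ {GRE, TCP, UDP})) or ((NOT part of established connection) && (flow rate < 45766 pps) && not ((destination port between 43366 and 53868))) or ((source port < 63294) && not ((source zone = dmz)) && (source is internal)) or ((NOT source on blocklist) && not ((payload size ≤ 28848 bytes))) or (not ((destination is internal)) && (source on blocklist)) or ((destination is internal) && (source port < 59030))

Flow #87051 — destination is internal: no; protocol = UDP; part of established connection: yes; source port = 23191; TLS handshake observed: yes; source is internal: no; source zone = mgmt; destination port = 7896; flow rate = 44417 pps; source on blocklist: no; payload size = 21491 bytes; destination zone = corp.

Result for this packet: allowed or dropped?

Allowed

Atomic conditions:
  destination port > 37351: 7896 > 37351 is false
  destination is internal: no → false
  NOT TLS handshake observed: yes → false
  destination zone ∈ {corp, dmz, guest, internet}: corp is in the set → true
  payload size ≤ 10880 bytes: 21491 ≤ 10880 is false
  protocol ∈ {GRE, TCP, UDP}: UDP is in the set → true
  NOT part of established connection: yes → false
  flow rate < 45766 pps: 44417 < 45766 is true
  destination port between 43366 and 53868: 7896 in [43366, 53868] is false
  source port < 63294: 23191 < 63294 is true
  source zone = dmz: mgmt == dmz is false
  source is internal: no → false
  NOT source on blocklist: no → true
  payload size ≤ 28848 bytes: 21491 ≤ 28848 is true
  source on blocklist: no → false
  source port < 59030: 23191 < 59030 is true
Combine:
[1.2] NOT false = true
[1] false AND true = false
[2] false AND true = false
[3.1] NOT false = true
[3] true AND true = true
[4.3] NOT false = true
[4] false AND true AND true = false
[5.2] NOT false = true
[5] true AND true AND false = false
[6.2] NOT true = false
[6] true AND false = false
[7.1] NOT false = true
[7] true AND false = false
[8] false AND true = false
[root] false OR false OR true OR false OR false OR false OR false OR false = true
Overall: true → allowed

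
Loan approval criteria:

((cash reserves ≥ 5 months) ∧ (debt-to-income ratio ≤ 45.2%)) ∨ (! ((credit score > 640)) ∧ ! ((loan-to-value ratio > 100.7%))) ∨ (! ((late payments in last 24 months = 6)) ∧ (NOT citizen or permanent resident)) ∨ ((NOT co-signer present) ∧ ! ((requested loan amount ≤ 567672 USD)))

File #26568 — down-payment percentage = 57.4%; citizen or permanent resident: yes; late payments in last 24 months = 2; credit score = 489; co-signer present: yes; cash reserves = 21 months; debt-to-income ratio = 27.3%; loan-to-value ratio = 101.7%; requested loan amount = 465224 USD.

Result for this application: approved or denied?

Atomic conditions:
  cash reserves ≥ 5 months: 21 ≥ 5 is true
  debt-to-income ratio ≤ 45.2%: 27.3 ≤ 45.2 is true
  credit score > 640: 489 > 640 is false
  loan-to-value ratio > 100.7%: 101.7 > 100.7 is true
  late payments in last 24 months = 6: 2 == 6 is false
  NOT citizen or permanent resident: yes → false
  NOT co-signer present: yes → false
  requested loan amount ≤ 567672 USD: 465224 ≤ 567672 is true
Combine:
[1] true AND true = true
[2.1] NOT false = true
[2.2] NOT true = false
[2] true AND false = false
[3.1] NOT false = true
[3] true AND false = false
[4.2] NOT true = false
[4] false AND false = false
[root] true OR false OR false OR false = true
Overall: true → approved

Approved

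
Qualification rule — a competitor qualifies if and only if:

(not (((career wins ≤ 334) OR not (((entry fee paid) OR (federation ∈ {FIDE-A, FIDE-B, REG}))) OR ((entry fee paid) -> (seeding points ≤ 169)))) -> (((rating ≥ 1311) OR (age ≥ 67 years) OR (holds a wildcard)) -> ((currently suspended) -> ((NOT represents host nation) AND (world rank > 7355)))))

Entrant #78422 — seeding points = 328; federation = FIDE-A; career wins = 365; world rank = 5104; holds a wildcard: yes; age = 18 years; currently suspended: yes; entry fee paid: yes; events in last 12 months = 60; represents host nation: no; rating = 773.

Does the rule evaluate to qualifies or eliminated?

Atomic conditions:
  career wins ≤ 334: 365 ≤ 334 is false
  entry fee paid: yes → true
  federation ∈ {FIDE-A, FIDE-B, REG}: FIDE-A is in the set → true
  seeding points ≤ 169: 328 ≤ 169 is false
  rating ≥ 1311: 773 ≥ 1311 is false
  age ≥ 67 years: 18 ≥ 67 is false
  holds a wildcard: yes → true
  currently suspended: yes → true
  NOT represents host nation: no → true
  world rank > 7355: 5104 > 7355 is false
Combine:
[1.1.2.1] true OR true = true
[1.1.2] NOT true = false
[1.1.3] true → false = false
[1.1] false OR false OR false = false
[1] NOT false = true
[2.1] false OR false OR true = true
[2.2.2] true AND false = false
[2.2] true → false = false
[2] true → false = false
[root] true → false = false
Overall: false → eliminated

Eliminated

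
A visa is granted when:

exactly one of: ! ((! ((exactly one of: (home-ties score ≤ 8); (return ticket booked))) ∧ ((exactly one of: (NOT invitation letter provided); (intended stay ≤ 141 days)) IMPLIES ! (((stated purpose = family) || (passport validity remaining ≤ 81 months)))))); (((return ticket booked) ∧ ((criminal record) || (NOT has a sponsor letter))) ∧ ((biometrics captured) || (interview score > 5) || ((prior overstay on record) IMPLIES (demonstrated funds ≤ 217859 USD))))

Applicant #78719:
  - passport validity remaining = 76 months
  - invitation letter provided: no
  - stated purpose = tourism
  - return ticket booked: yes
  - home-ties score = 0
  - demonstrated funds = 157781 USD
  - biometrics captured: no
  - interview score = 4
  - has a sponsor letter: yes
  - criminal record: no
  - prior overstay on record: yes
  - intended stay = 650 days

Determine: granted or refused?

Granted

Atomic conditions:
  home-ties score ≤ 8: 0 ≤ 8 is true
  return ticket booked: yes → true
  NOT invitation letter provided: no → true
  intended stay ≤ 141 days: 650 ≤ 141 is false
  stated purpose = family: tourism == family is false
  passport validity remaining ≤ 81 months: 76 ≤ 81 is true
  criminal record: no → false
  NOT has a sponsor letter: yes → false
  biometrics captured: no → false
  interview score > 5: 4 > 5 is false
  prior overstay on record: yes → true
  demonstrated funds ≤ 217859 USD: 157781 ≤ 217859 is true
Combine:
[1.1.1.1] exactly-one(true, true) = false
[1.1.1] NOT false = true
[1.1.2.1] exactly-one(true, false) = true
[1.1.2.2.1] false OR true = true
[1.1.2.2] NOT true = false
[1.1.2] true → false = false
[1.1] true AND false = false
[1] NOT false = true
[2.1.2] false OR false = false
[2.1] true AND false = false
[2.2.3] true → true = true
[2.2] false OR false OR true = true
[2] false AND true = false
[root] exactly-one(true, false) = true
Overall: true → granted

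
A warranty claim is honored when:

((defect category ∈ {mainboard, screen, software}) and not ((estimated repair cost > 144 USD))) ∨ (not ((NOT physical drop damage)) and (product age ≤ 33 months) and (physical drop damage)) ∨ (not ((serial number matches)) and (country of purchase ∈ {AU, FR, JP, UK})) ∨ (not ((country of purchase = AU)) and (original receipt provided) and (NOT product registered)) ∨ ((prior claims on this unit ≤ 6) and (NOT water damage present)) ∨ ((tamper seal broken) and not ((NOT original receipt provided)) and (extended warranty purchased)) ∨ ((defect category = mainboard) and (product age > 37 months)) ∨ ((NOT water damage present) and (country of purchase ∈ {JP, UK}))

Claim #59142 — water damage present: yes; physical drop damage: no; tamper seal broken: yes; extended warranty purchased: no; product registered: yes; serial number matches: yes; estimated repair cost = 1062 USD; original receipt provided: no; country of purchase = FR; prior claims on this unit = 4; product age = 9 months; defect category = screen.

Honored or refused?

Refused

Atomic conditions:
  defect category ∈ {mainboard, screen, software}: screen is in the set → true
  estimated repair cost > 144 USD: 1062 > 144 is true
  NOT physical drop damage: no → true
  product age ≤ 33 months: 9 ≤ 33 is true
  physical drop damage: no → false
  serial number matches: yes → true
  country of purchase ∈ {AU, FR, JP, UK}: FR is in the set → true
  country of purchase = AU: FR == AU is false
  original receipt provided: no → false
  NOT product registered: yes → false
  prior claims on this unit ≤ 6: 4 ≤ 6 is true
  NOT water damage present: yes → false
  tamper seal broken: yes → true
  NOT original receipt provided: no → true
  extended warranty purchased: no → false
  defect category = mainboard: screen == mainboard is false
  product age > 37 months: 9 > 37 is false
  country of purchase ∈ {JP, UK}: FR is not in the set → false
Combine:
[1.2] NOT true = false
[1] true AND false = false
[2.1] NOT true = false
[2] false AND true AND false = false
[3.1] NOT true = false
[3] false AND true = false
[4.1] NOT false = true
[4] true AND false AND false = false
[5] true AND false = false
[6.2] NOT true = false
[6] true AND false AND false = false
[7] false AND false = false
[8] false AND false = false
[root] false OR false OR false OR false OR false OR false OR false OR false = false
Overall: false → refused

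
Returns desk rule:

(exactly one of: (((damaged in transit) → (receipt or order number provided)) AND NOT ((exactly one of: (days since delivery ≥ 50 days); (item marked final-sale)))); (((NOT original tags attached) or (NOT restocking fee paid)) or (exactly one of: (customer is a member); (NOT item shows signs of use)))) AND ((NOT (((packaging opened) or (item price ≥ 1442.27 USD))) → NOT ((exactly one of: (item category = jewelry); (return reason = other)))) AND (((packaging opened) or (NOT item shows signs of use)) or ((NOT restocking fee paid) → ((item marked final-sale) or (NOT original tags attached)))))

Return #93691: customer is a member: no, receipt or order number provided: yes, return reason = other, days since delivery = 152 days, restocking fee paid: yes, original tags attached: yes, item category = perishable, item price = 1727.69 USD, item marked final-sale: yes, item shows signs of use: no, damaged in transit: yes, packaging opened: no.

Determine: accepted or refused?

Refused

Atomic conditions:
  damaged in transit: yes → true
  receipt or order number provided: yes → true
  days since delivery ≥ 50 days: 152 ≥ 50 is true
  item marked final-sale: yes → true
  NOT original tags attached: yes → false
  NOT restocking fee paid: yes → false
  customer is a member: no → false
  NOT item shows signs of use: no → true
  packaging opened: no → false
  item price ≥ 1442.27 USD: 1727.69 ≥ 1442.27 is true
  item category = jewelry: perishable == jewelry is false
  return reason = other: other == other is true
Combine:
[1.1.1] true → true = true
[1.1.2.1] exactly-one(true, true) = false
[1.1.2] NOT false = true
[1.1] true AND true = true
[1.2.1] false OR false = false
[1.2.2] exactly-one(false, true) = true
[1.2] false OR true = true
[1] exactly-one(true, true) = false
[2.1.1.1] false OR true = true
[2.1.1] NOT true = false
[2.1.2.1] exactly-one(false, true) = true
[2.1.2] NOT true = false
[2.1] false → false (antecedent false ⇒ implication holds) = true
[2.2.1] false OR true = true
[2.2.2.2] true OR false = true
[2.2.2] false → true (antecedent false ⇒ implication holds) = true
[2.2] true OR true = true
[2] true AND true = true
[root] false AND true = false
Overall: false → refused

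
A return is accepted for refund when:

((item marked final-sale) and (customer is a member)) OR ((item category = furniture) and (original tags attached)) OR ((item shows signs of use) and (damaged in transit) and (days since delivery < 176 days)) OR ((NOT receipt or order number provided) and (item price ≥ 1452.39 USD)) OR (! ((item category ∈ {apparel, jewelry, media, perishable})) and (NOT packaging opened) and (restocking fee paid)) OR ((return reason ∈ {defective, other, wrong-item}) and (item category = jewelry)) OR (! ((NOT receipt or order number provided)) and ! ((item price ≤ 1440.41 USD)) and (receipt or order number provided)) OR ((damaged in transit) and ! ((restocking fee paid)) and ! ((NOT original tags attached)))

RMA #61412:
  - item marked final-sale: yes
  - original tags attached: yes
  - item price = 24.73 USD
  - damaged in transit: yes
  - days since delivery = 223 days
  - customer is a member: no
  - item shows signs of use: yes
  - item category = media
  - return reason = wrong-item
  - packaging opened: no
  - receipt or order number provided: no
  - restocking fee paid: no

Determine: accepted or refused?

Accepted

Atomic conditions:
  item marked final-sale: yes → true
  customer is a member: no → false
  item category = furniture: media == furniture is false
  original tags attached: yes → true
  item shows signs of use: yes → true
  damaged in transit: yes → true
  days since delivery < 176 days: 223 < 176 is false
  NOT receipt or order number provided: no → true
  item price ≥ 1452.39 USD: 24.73 ≥ 1452.39 is false
  item category ∈ {apparel, jewelry, media, perishable}: media is in the set → true
  NOT packaging opened: no → true
  restocking fee paid: no → false
  return reason ∈ {defective, other, wrong-item}: wrong-item is in the set → true
  item category = jewelry: media == jewelry is false
  item price ≤ 1440.41 USD: 24.73 ≤ 1440.41 is true
  receipt or order number provided: no → false
  NOT original tags attached: yes → false
Combine:
[1] true AND false = false
[2] false AND true = false
[3] true AND true AND false = false
[4] true AND false = false
[5.1] NOT true = false
[5] false AND true AND false = false
[6] true AND false = false
[7.1] NOT true = false
[7.2] NOT true = false
[7] false AND false AND false = false
[8.2] NOT false = true
[8.3] NOT false = true
[8] true AND true AND true = true
[root] false OR false OR false OR false OR false OR false OR false OR true = true
Overall: true → accepted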